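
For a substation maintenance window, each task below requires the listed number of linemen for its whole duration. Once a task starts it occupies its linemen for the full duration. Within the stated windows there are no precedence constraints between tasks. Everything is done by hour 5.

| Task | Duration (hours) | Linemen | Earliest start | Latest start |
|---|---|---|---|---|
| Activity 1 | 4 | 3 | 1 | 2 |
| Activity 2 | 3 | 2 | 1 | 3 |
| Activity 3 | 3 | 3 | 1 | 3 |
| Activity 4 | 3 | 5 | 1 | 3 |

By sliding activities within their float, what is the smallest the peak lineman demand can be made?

13

Schedule Activity 1@1, Activity 2@1, Activity 3@1, Activity 4@1: h1:13  h2:13  h3:13  h4:3  h5:0 — peak 13.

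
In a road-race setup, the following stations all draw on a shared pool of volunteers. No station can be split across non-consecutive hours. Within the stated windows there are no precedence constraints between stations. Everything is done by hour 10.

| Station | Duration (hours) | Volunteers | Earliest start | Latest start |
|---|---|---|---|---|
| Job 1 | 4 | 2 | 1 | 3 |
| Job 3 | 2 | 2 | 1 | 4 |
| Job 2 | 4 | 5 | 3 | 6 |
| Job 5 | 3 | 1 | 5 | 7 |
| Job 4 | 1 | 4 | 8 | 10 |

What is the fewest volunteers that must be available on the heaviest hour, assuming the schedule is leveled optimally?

Early-start (Job 1@1, Job 3@1, Job 2@3, Job 5@5, Job 4@8) gives peak 7: h1:4  h2:4  h3:7  h4:7  h5:6  h6:6  h7:1  h8:4  h9:0  h10:0.
Shift Job 2→5, Job 4→9.
Schedule Job 1@1, Job 3@1, Job 2@5, Job 5@5, Job 4@9: h1:4  h2:4  h3:2  h4:2  h5:6  h6:6  h7:6  h8:5  h9:4  h10:0 — peak 6.

6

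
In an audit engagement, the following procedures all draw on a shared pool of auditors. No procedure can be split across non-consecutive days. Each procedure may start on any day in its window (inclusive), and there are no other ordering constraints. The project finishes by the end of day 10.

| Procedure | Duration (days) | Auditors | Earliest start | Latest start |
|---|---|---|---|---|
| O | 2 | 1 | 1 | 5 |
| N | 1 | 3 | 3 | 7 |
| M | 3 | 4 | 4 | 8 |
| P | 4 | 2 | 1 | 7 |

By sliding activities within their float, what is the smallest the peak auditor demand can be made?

4

Early-start (O@1, N@3, M@4, P@1) gives peak 6: d1:3  d2:3  d3:5  d4:6  d5:4  d6:4  d7:0  d8:0  d9:0  d10:0.
Shift P→7.
Schedule O@1, N@3, M@4, P@7: d1:1  d2:1  d3:3  d4:4  d5:4  d6:4  d7:2  d8:2  d9:2  d10:2 — peak 4.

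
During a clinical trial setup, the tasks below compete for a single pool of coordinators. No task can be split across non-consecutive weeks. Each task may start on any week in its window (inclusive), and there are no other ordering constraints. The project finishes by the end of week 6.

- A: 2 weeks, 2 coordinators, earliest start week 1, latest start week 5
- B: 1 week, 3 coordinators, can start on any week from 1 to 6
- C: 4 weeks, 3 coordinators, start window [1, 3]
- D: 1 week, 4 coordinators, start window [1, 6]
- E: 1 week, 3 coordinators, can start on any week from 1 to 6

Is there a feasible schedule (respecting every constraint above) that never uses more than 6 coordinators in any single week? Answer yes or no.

Schedule A@1, B@1, C@2, D@6, E@3: w1:5  w2:5  w3:6  w4:3  w5:3  w6:4 — peak 6 ≤ 6.

yes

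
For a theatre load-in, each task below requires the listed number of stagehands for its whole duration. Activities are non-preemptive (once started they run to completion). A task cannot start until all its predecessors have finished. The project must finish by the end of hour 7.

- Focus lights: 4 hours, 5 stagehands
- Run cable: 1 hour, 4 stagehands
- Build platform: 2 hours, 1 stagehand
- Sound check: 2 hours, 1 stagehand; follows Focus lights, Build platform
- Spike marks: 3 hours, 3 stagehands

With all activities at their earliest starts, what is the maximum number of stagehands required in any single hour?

Early-start schedule: Focus lights@1, Run cable@1, Build platform@1, Sound check@5, Spike marks@1.
Load per hour: hour 1: 13, hour 2: 9, hour 3: 8, hour 4: 5, hour 5: 1, hour 6: 1, hour 7: 0.
Peak is 13.

13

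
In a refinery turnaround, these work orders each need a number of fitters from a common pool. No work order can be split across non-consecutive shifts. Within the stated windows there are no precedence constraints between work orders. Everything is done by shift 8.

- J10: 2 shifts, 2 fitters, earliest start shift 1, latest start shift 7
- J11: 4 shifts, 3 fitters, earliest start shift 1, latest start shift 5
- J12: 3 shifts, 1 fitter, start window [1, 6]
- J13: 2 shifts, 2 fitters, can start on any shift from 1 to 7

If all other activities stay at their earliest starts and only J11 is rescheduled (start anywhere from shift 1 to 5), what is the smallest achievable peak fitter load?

5

J11@1: s1:8  s2:8  s3:4  s4:3  s5:0  s6:0  s7:0  s8:0 → peak 8
J11@2: s1:5  s2:8  s3:4  s4:3  s5:3  s6:0  s7:0  s8:0 → peak 8
J11@3: s1:5  s2:5  s3:4  s4:3  s5:3  s6:3  s7:0  s8:0 → peak 5
J11@4: s1:5  s2:5  s3:1  s4:3  s5:3  s6:3  s7:3  s8:0 → peak 5
J11@5: s1:5  s2:5  s3:1  s4:0  s5:3  s6:3  s7:3  s8:3 → peak 5
Best is J11@3, peak 5.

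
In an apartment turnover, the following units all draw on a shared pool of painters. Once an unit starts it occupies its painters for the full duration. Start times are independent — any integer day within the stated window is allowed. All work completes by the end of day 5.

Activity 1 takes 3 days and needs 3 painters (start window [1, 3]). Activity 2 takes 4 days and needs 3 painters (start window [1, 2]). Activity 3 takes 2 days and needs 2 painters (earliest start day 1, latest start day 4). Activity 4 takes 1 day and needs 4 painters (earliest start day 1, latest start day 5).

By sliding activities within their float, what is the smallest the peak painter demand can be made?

6

Early-start (Activity 1@1, Activity 2@1, Activity 3@1, Activity 4@1) gives peak 12: d1:12  d2:8  d3:6  d4:3  d5:0.
Shift Activity 3→4, Activity 4→5.
Schedule Activity 1@1, Activity 2@1, Activity 3@4, Activity 4@5: d1:6  d2:6  d3:6  d4:5  d5:6 — peak 6.
Total painter-days = 29 over 5 days ⇒ peak ≥ ⌈29/5⌉ = 6, so 6 is optimal.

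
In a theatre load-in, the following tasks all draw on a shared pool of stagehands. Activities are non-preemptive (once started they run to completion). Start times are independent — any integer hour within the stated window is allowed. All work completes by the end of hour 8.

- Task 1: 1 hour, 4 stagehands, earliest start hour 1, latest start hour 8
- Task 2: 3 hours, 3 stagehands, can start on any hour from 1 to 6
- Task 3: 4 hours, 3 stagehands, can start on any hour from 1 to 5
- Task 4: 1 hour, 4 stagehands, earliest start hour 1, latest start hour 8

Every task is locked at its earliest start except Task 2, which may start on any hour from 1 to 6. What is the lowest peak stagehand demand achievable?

11

Task 2@1: h1:14  h2:6  h3:6  h4:3  h5:0  h6:0  h7:0  h8:0 → peak 14
Task 2@2: h1:11  h2:6  h3:6  h4:6  h5:0  h6:0  h7:0  h8:0 → peak 11
Task 2@3: h1:11  h2:3  h3:6  h4:6  h5:3  h6:0  h7:0  h8:0 → peak 11
Task 2@4: h1:11  h2:3  h3:3  h4:6  h5:3  h6:3  h7:0  h8:0 → peak 11
Task 2@5: h1:11  h2:3  h3:3  h4:3  h5:3  h6:3  h7:3  h8:0 → peak 11
Task 2@6: h1:11  h2:3  h3:3  h4:3  h5:0  h6:3  h7:3  h8:3 → peak 11
Best is Task 2@2, peak 11.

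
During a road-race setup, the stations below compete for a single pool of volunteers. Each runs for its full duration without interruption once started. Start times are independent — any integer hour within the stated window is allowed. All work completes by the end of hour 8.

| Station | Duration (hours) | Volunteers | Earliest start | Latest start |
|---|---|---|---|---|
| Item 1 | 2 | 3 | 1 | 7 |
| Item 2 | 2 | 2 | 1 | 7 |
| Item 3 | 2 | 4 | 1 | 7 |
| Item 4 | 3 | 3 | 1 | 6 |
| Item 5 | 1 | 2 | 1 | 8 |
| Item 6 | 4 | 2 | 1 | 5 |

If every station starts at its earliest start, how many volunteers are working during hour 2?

At early start, hour 2 has: Item 1, Item 2, Item 3, Item 4, Item 6.
Demand: 3 + 2 + 4 + 3 + 2 = 14.

14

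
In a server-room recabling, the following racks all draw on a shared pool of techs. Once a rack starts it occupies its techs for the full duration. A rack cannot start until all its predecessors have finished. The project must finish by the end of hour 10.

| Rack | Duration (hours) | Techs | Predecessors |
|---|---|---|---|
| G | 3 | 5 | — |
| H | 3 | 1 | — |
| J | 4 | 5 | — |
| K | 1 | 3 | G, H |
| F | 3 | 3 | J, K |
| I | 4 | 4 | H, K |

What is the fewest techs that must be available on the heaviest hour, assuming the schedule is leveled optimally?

9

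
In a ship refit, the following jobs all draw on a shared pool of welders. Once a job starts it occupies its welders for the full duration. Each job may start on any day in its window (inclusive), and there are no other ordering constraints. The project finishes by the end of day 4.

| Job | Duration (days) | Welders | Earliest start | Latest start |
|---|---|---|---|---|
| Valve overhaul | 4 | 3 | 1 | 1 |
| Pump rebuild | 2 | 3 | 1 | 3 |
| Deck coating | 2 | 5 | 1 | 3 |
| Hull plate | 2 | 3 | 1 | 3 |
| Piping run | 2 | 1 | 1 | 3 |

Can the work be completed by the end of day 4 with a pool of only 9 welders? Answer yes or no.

Schedule Valve overhaul@1, Pump rebuild@1, Deck coating@3, Hull plate@1, Piping run@3: d1:9  d2:9  d3:9  d4:9 — peak 9 ≤ 9.

yes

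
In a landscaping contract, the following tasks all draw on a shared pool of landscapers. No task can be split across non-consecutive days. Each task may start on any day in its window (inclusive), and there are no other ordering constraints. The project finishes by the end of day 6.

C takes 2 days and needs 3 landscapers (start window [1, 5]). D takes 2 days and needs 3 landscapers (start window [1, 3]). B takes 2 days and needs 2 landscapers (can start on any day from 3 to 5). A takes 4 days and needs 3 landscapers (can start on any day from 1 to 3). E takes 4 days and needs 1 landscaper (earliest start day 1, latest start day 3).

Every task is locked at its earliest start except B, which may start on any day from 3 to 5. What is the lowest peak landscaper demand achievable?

10

B@3: d1:10  d2:10  d3:6  d4:6  d5:0  d6:0 → peak 10
B@4: d1:10  d2:10  d3:4  d4:6  d5:2  d6:0 → peak 10
B@5: d1:10  d2:10  d3:4  d4:4  d5:2  d6:2 → peak 10
Best is B@3, peak 10.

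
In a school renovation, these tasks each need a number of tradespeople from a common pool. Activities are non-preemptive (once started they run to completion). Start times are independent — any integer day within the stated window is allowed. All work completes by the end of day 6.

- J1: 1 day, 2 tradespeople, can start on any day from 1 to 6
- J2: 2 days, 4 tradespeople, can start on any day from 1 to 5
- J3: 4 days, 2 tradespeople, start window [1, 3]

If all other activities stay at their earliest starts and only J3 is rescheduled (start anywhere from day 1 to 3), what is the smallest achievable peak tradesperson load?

6

J3@1: d1:8  d2:6  d3:2  d4:2  d5:0  d6:0 → peak 8
J3@2: d1:6  d2:6  d3:2  d4:2  d5:2  d6:0 → peak 6
J3@3: d1:6  d2:4  d3:2  d4:2  d5:2  d6:2 → peak 6
Best is J3@2, peak 6.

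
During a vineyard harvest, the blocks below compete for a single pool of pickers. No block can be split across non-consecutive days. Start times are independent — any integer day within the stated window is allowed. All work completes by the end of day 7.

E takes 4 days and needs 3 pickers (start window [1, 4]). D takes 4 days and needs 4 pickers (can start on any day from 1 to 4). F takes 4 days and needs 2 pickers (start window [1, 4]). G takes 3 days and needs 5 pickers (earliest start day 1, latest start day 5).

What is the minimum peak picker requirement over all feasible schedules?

9

Early-start (E@1, D@1, F@1, G@1) gives peak 14: d1:14  d2:14  d3:14  d4:9  d5:0  d6:0  d7:0.
Shift G→5.
Schedule E@1, D@1, F@1, G@5: d1:9  d2:9  d3:9  d4:9  d5:5  d6:5  d7:5 — peak 9.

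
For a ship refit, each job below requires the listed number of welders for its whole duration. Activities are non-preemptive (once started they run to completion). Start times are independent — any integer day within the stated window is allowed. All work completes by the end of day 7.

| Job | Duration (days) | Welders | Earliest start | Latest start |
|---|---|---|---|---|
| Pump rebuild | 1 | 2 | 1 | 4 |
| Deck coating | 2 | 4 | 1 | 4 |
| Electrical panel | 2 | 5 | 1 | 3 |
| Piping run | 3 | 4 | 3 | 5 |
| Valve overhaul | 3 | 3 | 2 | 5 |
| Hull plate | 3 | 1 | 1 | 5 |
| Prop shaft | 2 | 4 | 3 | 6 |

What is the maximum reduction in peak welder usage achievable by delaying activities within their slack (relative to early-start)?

Early-start peak: d1:12  d2:13  d3:12  d4:11  d5:4  d6:0  d7:0 ⇒ 13.
Leveled (Pump rebuild@1, Deck coating@3, Electrical panel@1, Piping run@3, Valve overhaul@5, Hull plate@5, Prop shaft@6): d1:7  d2:5  d3:8  d4:8  d5:8  d6:8  d7:8 ⇒ 8.
Reduction 13 − 8 = 5.

5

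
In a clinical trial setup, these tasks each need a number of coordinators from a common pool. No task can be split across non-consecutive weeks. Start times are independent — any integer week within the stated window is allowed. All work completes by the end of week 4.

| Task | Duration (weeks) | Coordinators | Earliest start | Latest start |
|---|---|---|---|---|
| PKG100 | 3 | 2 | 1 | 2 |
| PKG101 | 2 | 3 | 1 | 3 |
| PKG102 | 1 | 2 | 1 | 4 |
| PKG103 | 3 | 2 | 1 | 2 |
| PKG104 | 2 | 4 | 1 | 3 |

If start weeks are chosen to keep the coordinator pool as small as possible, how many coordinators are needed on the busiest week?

8

Early-start (PKG100@1, PKG101@1, PKG102@1, PKG103@1, PKG104@1) gives peak 13: w1:13  w2:11  w3:4  w4:0.
Shift PKG103→2, PKG104→3.
Schedule PKG100@1, PKG101@1, PKG102@1, PKG103@2, PKG104@3: w1:7  w2:7  w3:8  w4:6 — peak 8.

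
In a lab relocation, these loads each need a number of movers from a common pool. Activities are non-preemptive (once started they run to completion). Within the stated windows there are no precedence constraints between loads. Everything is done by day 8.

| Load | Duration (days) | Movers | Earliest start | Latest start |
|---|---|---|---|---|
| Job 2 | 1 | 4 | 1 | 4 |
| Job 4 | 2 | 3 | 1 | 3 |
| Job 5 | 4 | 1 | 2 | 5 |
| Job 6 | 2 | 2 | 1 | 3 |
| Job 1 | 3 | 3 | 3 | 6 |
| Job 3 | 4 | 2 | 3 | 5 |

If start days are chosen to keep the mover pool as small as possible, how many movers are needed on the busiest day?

Early-start (Job 2@1, Job 4@1, Job 5@2, Job 6@1, Job 1@3, Job 3@3) gives peak 9: d1:9  d2:6  d3:6  d4:6  d5:6  d6:2  d7:0  d8:0.
Shift Job 4→2, Job 1→4.
Schedule Job 2@1, Job 4@2, Job 5@2, Job 6@1, Job 1@4, Job 3@3: d1:6  d2:6  d3:6  d4:6  d5:6  d6:5  d7:0  d8:0 — peak 6.

6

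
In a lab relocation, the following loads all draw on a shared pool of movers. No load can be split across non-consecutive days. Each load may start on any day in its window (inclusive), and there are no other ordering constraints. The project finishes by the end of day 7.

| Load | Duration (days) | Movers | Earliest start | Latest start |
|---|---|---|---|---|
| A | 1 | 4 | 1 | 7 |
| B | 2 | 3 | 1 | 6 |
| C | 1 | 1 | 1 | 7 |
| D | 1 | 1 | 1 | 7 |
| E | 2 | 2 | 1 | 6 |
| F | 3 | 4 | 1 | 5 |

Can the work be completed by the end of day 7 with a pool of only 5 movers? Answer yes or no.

Schedule A@1, B@2, C@1, D@2, E@3, F@5: d1:5  d2:4  d3:5  d4:2  d5:4  d6:4  d7:4 — peak 5 ≤ 5.

yes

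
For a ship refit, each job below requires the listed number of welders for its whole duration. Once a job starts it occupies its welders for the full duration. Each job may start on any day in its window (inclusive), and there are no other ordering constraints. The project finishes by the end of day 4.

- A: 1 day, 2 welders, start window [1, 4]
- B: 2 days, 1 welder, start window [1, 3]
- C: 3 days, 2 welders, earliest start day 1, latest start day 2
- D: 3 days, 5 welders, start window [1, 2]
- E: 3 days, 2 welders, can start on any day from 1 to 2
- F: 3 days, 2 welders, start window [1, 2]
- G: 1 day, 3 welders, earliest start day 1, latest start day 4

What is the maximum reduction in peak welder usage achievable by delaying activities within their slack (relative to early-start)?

Early-start peak: d1:17  d2:12  d3:11  d4:0 ⇒ 17.
Leveled (A@1, B@1, C@1, D@1, E@1, F@2, G@4): d1:12  d2:12  d3:11  d4:5 ⇒ 12.
Reduction 17 − 12 = 5.

5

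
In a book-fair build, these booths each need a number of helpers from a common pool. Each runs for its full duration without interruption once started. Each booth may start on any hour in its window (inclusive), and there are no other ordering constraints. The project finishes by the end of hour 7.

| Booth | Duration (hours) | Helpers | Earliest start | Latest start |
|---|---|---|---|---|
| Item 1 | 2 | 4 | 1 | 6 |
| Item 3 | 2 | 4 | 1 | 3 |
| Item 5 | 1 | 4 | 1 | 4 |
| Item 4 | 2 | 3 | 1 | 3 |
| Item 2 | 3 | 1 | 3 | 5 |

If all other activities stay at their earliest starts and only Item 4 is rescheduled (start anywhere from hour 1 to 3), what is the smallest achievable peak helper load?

12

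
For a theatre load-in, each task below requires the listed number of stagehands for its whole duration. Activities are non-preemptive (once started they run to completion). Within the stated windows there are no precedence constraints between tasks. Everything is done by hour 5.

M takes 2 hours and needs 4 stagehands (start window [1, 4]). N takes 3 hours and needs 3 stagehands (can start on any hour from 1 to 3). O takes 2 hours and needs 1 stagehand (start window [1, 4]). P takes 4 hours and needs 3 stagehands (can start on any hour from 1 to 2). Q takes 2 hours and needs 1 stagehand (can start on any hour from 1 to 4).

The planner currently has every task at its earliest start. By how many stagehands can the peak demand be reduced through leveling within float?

Early-start peak: h1:12  h2:12  h3:6  h4:3  h5:0 ⇒ 12.
Leveled (M@1, N@3, O@1, P@1, Q@3): h1:8  h2:8  h3:7  h4:7  h5:3 ⇒ 8.
Reduction 12 − 8 = 4.

4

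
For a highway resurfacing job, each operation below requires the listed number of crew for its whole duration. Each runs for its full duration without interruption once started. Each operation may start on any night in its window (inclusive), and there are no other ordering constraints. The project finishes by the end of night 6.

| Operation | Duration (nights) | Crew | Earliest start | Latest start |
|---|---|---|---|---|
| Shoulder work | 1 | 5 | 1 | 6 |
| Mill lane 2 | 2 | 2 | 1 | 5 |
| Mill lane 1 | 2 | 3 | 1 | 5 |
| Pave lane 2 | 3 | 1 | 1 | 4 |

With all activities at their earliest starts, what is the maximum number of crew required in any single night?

11

Early-start schedule: Shoulder work@1, Mill lane 2@1, Mill lane 1@1, Pave lane 2@1.
Load per night: night 1: 11, night 2: 6, night 3: 1, night 4: 0, night 5: 0, night 6: 0.
Peak is 11.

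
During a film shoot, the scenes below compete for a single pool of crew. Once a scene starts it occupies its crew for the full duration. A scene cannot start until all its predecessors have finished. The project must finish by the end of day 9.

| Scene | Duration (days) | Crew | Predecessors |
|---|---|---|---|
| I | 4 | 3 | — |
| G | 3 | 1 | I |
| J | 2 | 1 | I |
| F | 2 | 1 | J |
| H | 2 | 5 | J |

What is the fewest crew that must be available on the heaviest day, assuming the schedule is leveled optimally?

6

Early-start (I@1, G@5, J@5, F@7, H@7) gives peak 7: d1:3  d2:3  d3:3  d4:3  d5:2  d6:2  d7:7  d8:6  d9:0.
Shift H→8.
Schedule I@1, G@5, J@5, F@7, H@8: d1:3  d2:3  d3:3  d4:3  d5:2  d6:2  d7:2  d8:6  d9:5 — peak 6.
No arrangement of the 17 feasible schedules does better.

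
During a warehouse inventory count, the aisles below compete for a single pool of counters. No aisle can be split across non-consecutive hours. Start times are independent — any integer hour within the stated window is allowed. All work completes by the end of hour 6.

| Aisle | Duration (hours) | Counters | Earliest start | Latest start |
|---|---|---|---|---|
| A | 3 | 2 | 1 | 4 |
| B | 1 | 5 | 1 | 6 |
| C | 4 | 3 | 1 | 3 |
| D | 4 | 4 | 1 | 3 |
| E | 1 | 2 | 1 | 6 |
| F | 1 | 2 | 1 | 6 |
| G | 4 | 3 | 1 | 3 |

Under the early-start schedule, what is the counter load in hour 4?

10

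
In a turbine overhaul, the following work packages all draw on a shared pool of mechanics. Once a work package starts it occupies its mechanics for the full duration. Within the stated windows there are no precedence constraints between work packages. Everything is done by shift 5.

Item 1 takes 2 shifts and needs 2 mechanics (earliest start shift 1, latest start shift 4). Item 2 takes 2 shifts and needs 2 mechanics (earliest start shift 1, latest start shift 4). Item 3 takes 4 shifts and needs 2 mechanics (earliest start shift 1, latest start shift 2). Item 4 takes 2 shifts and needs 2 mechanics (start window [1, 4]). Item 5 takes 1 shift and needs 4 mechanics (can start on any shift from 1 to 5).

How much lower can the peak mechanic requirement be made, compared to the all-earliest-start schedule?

6

Early-start peak: s1:12  s2:8  s3:2  s4:2  s5:0 ⇒ 12.
Leveled (Item 1@1, Item 2@1, Item 3@1, Item 4@3, Item 5@5): s1:6  s2:6  s3:4  s4:4  s5:4 ⇒ 6.
Reduction 12 − 6 = 6.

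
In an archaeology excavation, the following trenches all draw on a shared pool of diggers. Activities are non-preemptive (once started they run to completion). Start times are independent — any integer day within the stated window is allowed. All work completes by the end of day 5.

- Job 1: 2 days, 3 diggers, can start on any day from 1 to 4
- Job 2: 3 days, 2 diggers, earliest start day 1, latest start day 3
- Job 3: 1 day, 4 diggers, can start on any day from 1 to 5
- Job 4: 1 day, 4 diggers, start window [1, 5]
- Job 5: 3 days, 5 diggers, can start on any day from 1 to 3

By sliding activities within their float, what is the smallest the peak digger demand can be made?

7

Early-start (Job 1@1, Job 2@1, Job 3@1, Job 4@1, Job 5@1) gives peak 18: d1:18  d2:10  d3:7  d4:0  d5:0.
Shift Job 2→3, Job 4→2, Job 5→3.
Schedule Job 1@1, Job 2@3, Job 3@1, Job 4@2, Job 5@3: d1:7  d2:7  d3:7  d4:7  d5:7 — peak 7.
Total digger-days = 35 over 5 days ⇒ peak ≥ ⌈35/5⌉ = 7, so 7 is optimal.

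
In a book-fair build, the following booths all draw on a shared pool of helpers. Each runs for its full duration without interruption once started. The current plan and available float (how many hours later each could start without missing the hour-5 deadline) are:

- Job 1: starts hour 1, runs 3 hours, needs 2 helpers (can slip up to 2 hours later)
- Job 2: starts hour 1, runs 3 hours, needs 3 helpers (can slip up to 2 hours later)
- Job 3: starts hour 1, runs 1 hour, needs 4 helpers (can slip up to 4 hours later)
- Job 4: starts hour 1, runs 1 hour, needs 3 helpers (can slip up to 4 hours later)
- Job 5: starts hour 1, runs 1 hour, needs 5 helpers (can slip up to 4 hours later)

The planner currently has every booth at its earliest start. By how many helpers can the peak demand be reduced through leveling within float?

Early-start peak: h1:17  h2:5  h3:5  h4:0  h5:0 ⇒ 17.
Leveled (Job 1@1, Job 2@2, Job 3@1, Job 4@4, Job 5@5): h1:6  h2:5  h3:5  h4:6  h5:5 ⇒ 6.
Reduction 17 − 6 = 11.

11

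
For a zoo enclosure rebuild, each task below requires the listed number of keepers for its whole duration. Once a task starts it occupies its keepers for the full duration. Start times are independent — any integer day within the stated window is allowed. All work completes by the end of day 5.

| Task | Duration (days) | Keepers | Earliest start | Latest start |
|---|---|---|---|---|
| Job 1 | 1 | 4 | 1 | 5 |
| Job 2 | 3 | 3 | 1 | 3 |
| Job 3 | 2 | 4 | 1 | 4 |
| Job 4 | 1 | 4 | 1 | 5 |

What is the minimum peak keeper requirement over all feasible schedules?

7

Early-start (Job 1@1, Job 2@1, Job 3@1, Job 4@1) gives peak 15: d1:15  d2:7  d3:3  d4:0  d5:0.
Shift Job 3→2, Job 4→4.
Schedule Job 1@1, Job 2@1, Job 3@2, Job 4@4: d1:7  d2:7  d3:7  d4:4  d5:0 — peak 7.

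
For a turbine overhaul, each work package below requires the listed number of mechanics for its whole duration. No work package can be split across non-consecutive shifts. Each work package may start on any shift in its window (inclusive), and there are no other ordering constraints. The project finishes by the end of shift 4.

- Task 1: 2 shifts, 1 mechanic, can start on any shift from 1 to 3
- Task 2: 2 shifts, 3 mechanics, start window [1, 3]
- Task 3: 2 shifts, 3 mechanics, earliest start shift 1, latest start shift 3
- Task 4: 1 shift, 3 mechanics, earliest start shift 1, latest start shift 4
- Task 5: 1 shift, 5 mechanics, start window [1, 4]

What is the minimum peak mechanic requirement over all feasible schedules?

Early-start (Task 1@1, Task 2@1, Task 3@1, Task 4@1, Task 5@1) gives peak 15: s1:15  s2:7  s3:0  s4:0.
Shift Task 2→2, Task 3→3, Task 4→4.
Schedule Task 1@1, Task 2@2, Task 3@3, Task 4@4, Task 5@1: s1:6  s2:4  s3:6  s4:6 — peak 6.
Total mechanic-shifts = 22 over 4 shifts ⇒ peak ≥ ⌈22/4⌉ = 6, so 6 is optimal.

6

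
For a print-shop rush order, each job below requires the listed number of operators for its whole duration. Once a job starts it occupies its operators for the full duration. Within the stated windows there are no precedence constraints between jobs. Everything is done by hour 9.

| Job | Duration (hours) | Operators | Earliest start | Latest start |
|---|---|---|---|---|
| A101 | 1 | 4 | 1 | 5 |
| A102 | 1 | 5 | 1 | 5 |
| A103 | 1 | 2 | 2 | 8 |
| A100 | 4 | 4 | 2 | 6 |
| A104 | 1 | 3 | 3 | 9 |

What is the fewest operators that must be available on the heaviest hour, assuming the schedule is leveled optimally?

5

Early-start (A101@1, A102@1, A103@2, A100@2, A104@3) gives peak 9: h1:9  h2:6  h3:7  h4:4  h5:4  h6:0  h7:0  h8:0  h9:0.
Shift A102→2, A103→3, A100→4.
Schedule A101@1, A102@2, A103@3, A100@4, A104@3: h1:4  h2:5  h3:5  h4:4  h5:4  h6:4  h7:4  h8:0  h9:0 — peak 5.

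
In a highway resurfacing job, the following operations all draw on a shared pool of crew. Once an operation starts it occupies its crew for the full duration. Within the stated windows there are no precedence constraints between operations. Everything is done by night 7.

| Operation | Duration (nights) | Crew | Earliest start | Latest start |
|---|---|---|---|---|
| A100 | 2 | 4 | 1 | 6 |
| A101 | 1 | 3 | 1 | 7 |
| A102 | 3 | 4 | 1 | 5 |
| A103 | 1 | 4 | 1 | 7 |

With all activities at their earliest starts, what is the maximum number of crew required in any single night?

Early-start schedule: A100@1, A101@1, A102@1, A103@1.
Load per night: night 1: 15, night 2: 8, night 3: 4, night 4: 0, night 5: 0, night 6: 0, night 7: 0.
Peak is 15.

15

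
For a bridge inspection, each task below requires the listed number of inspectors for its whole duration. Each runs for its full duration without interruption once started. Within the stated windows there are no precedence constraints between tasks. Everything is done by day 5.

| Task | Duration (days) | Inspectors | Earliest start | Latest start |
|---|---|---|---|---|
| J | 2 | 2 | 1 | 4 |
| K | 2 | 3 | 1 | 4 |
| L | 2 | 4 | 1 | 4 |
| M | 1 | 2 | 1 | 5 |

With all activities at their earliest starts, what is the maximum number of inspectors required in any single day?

Early-start schedule: J@1, K@1, L@1, M@1.
Load per day: day 1: 11, day 2: 9, day 3: 0, day 4: 0, day 5: 0.
Peak is 11.

11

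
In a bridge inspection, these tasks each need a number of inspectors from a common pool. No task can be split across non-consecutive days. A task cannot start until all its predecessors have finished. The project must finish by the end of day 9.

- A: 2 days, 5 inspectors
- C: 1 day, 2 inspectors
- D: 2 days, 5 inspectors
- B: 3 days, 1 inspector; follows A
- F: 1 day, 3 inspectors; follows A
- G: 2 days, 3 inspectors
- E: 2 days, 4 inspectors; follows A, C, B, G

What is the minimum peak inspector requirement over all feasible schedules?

6

Early-start (A@1, C@1, D@1, B@3, F@3, G@1, E@6) gives peak 15: d1:15  d2:13  d3:4  d4:1  d5:1  d6:4  d7:4  d8:0  d9:0.
Shift C→3, D→4, G→6, E→8.
Schedule A@1, C@3, D@4, B@3, F@3, G@6, E@8: d1:5  d2:5  d3:6  d4:6  d5:6  d6:3  d7:3  d8:4  d9:4 — peak 6.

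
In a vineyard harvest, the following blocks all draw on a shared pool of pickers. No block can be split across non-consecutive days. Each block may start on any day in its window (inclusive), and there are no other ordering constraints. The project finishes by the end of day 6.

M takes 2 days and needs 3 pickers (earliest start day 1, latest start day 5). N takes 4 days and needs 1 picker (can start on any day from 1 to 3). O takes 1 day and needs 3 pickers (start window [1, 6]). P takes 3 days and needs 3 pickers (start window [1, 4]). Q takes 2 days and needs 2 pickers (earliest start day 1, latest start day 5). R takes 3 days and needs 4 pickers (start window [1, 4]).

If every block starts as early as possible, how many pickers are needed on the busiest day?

16

Early-start schedule: M@1, N@1, O@1, P@1, Q@1, R@1.
Load per day: day 1: 16, day 2: 13, day 3: 8, day 4: 1, day 5: 0, day 6: 0.
Peak is 16.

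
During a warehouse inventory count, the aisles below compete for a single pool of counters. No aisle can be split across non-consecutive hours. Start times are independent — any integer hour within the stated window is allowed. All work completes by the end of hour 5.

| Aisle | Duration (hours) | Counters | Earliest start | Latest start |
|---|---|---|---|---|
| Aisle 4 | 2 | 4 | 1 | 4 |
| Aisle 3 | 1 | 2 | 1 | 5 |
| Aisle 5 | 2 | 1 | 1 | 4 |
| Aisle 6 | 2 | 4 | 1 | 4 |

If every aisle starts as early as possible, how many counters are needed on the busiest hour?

Early-start schedule: Aisle 4@1, Aisle 3@1, Aisle 5@1, Aisle 6@1.
Load per hour: hour 1: 11, hour 2: 9, hour 3: 0, hour 4: 0, hour 5: 0.
Peak is 11.

11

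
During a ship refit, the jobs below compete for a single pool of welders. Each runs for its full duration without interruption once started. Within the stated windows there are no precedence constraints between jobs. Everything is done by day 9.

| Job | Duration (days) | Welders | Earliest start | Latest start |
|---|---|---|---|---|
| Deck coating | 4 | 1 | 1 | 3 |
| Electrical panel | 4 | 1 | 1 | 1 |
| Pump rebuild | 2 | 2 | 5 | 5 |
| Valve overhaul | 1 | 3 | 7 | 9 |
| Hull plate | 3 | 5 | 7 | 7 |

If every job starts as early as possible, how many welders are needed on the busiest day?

Early-start schedule: Deck coating@1, Electrical panel@1, Pump rebuild@5, Valve overhaul@7, Hull plate@7.
Load per day: day 1: 2, day 2: 2, day 3: 2, day 4: 2, day 5: 2, day 6: 2, day 7: 8, day 8: 5, day 9: 5.
Peak is 8.

8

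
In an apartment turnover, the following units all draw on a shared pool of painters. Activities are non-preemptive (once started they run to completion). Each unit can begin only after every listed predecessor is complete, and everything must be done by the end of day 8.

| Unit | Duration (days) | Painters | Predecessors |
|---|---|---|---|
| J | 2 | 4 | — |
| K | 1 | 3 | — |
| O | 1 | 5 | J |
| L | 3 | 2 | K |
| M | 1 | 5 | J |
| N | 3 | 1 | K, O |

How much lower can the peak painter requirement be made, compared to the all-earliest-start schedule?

7

Early-start peak: d1:7  d2:6  d3:12  d4:3  d5:1  d6:1  d7:0  d8:0 ⇒ 12.
Leveled (J@1, K@3, O@4, L@5, M@8, N@5): d1:4  d2:4  d3:3  d4:5  d5:3  d6:3  d7:3  d8:5 ⇒ 5.
Reduction 12 − 5 = 7.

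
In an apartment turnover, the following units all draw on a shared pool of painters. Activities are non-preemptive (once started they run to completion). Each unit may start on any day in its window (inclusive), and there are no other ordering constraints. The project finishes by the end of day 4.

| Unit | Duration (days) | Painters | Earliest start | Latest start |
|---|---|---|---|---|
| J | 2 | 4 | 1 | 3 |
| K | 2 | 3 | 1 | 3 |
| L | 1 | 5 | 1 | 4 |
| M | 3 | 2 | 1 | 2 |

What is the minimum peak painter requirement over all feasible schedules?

8

Early-start (J@1, K@1, L@1, M@1) gives peak 14: d1:14  d2:9  d3:2  d4:0.
Shift K→3, L→4.
Schedule J@1, K@3, L@4, M@1: d1:6  d2:6  d3:5  d4:8 — peak 8.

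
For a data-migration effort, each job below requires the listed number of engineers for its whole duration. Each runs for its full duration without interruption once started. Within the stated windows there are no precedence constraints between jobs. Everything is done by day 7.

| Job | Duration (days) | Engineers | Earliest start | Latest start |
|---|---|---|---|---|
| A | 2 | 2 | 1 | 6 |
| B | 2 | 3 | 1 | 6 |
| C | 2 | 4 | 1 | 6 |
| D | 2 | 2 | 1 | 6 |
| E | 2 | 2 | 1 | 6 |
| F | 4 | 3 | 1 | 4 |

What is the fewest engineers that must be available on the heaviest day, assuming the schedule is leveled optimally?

7

Early-start (A@1, B@1, C@1, D@1, E@1, F@1) gives peak 16: d1:16  d2:16  d3:3  d4:3  d5:0  d6:0  d7:0.
Shift C→3, E→5, F→3.
Schedule A@1, B@1, C@3, D@1, E@5, F@3: d1:7  d2:7  d3:7  d4:7  d5:5  d6:5  d7:0 — peak 7.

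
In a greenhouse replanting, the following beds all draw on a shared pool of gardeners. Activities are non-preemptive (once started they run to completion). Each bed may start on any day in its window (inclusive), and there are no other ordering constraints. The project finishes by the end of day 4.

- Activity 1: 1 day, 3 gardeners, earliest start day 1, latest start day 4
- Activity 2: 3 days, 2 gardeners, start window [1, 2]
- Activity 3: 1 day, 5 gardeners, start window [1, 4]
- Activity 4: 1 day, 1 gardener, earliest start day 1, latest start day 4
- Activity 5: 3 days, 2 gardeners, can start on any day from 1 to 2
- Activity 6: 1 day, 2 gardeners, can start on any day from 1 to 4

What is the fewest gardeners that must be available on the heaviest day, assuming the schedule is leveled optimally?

7

Early-start (Activity 1@1, Activity 2@1, Activity 3@1, Activity 4@1, Activity 5@1, Activity 6@1) gives peak 15: d1:15  d2:4  d3:4  d4:0.
Shift Activity 3→4, Activity 5→2, Activity 6→2.
Schedule Activity 1@1, Activity 2@1, Activity 3@4, Activity 4@1, Activity 5@2, Activity 6@2: d1:6  d2:6  d3:4  d4:7 — peak 7.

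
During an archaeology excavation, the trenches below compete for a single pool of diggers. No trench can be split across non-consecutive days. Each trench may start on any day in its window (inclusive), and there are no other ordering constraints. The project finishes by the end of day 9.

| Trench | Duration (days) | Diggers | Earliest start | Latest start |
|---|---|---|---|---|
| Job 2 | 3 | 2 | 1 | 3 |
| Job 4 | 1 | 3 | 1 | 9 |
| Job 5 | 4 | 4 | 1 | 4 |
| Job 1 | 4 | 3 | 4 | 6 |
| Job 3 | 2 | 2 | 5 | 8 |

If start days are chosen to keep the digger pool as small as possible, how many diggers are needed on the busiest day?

Early-start (Job 2@1, Job 4@1, Job 5@1, Job 1@4, Job 3@5) gives peak 9: d1:9  d2:6  d3:6  d4:7  d5:5  d6:5  d7:3  d8:0  d9:0.
Shift Job 5→2, Job 1→6.
Schedule Job 2@1, Job 4@1, Job 5@2, Job 1@6, Job 3@5: d1:5  d2:6  d3:6  d4:4  d5:6  d6:5  d7:3  d8:3  d9:3 — peak 6.

6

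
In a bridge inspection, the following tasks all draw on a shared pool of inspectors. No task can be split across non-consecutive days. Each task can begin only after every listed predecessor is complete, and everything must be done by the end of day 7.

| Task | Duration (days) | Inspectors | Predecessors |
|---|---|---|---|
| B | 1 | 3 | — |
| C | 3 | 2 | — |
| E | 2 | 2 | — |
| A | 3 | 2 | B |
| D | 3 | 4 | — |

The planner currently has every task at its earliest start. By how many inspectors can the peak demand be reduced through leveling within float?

Early-start peak: d1:11  d2:10  d3:8  d4:2  d5:0  d6:0  d7:0 ⇒ 11.
Leveled (B@1, C@1, E@2, A@2, D@4): d1:5  d2:6  d3:6  d4:6  d5:4  d6:4  d7:0 ⇒ 6.
Reduction 11 − 6 = 5.

5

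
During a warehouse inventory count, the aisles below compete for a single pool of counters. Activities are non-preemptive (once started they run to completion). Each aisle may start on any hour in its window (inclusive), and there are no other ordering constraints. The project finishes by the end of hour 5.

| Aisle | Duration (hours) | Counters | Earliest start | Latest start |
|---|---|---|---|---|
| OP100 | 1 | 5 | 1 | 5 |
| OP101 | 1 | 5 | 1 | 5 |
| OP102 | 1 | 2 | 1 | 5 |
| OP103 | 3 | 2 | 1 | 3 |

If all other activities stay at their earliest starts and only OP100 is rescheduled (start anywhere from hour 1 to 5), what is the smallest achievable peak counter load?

OP100@1: h1:14  h2:2  h3:2  h4:0  h5:0 → peak 14
OP100@2: h1:9  h2:7  h3:2  h4:0  h5:0 → peak 9
OP100@3: h1:9  h2:2  h3:7  h4:0  h5:0 → peak 9
OP100@4: h1:9  h2:2  h3:2  h4:5  h5:0 → peak 9
OP100@5: h1:9  h2:2  h3:2  h4:0  h5:5 → peak 9
Best is OP100@2, peak 9.

9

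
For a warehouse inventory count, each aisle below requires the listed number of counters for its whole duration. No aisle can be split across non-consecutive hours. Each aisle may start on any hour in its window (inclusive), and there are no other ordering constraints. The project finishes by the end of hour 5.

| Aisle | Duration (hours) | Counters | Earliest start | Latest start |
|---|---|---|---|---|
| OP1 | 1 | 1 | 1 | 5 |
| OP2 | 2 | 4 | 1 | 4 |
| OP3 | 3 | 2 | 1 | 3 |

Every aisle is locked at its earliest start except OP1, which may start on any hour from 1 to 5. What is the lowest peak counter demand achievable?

OP1@1: h1:7  h2:6  h3:2  h4:0  h5:0 → peak 7
OP1@2: h1:6  h2:7  h3:2  h4:0  h5:0 → peak 7
OP1@3: h1:6  h2:6  h3:3  h4:0  h5:0 → peak 6
OP1@4: h1:6  h2:6  h3:2  h4:1  h5:0 → peak 6
OP1@5: h1:6  h2:6  h3:2  h4:0  h5:1 → peak 6
Best is OP1@3, peak 6.

6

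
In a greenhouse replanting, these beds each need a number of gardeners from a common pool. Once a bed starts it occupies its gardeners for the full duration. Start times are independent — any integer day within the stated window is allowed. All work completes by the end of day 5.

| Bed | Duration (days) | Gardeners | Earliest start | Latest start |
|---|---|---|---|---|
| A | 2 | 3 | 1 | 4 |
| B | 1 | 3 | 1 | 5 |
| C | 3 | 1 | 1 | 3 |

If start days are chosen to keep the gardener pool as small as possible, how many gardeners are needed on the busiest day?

4

Early-start (A@1, B@1, C@1) gives peak 7: d1:7  d2:4  d3:1  d4:0  d5:0.
Shift B→3.
Schedule A@1, B@3, C@1: d1:4  d2:4  d3:4  d4:0  d5:0 — peak 4.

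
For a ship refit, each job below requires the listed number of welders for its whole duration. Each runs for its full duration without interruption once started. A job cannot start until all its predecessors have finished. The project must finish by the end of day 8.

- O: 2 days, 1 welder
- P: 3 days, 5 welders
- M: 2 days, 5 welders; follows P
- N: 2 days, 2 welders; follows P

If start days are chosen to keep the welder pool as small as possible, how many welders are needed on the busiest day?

5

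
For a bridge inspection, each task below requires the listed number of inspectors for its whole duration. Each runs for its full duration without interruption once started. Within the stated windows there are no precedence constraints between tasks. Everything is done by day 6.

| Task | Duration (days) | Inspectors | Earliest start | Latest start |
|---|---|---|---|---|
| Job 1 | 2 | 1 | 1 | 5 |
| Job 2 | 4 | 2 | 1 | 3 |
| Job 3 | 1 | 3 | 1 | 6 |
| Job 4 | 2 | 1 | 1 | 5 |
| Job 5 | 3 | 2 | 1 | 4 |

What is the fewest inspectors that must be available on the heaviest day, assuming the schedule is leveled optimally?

Early-start (Job 1@1, Job 2@1, Job 3@1, Job 4@1, Job 5@1) gives peak 9: d1:9  d2:6  d3:4  d4:2  d5:0  d6:0.
Shift Job 3→6, Job 5→3.
Schedule Job 1@1, Job 2@1, Job 3@6, Job 4@1, Job 5@3: d1:4  d2:4  d3:4  d4:4  d5:2  d6:3 — peak 4.
Total inspector-days = 21 over 6 days ⇒ peak ≥ ⌈21/6⌉ = 4, so 4 is optimal.

4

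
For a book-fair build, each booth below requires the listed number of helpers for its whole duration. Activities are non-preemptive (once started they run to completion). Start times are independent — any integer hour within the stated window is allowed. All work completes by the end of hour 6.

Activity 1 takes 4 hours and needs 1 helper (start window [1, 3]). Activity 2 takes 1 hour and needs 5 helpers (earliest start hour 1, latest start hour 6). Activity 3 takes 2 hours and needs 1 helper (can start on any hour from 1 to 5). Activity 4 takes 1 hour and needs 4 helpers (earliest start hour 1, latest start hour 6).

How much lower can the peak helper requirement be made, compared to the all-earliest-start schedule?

6

Early-start peak: h1:11  h2:2  h3:1  h4:1  h5:0  h6:0 ⇒ 11.
Leveled (Activity 1@1, Activity 2@5, Activity 3@1, Activity 4@3): h1:2  h2:2  h3:5  h4:1  h5:5  h6:0 ⇒ 5.
Reduction 11 − 5 = 6.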